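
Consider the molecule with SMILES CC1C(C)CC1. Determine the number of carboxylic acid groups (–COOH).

0

Scan the SMILES for the carboxylic acid motif — none present.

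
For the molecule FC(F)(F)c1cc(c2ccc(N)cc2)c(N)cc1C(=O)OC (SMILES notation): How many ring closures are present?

2

In SMILES, each pair of matching ring-closure digits denotes one ring-closing bond; the number of such bonds equals the number of independent rings.
Ring-closure bonds here: 2.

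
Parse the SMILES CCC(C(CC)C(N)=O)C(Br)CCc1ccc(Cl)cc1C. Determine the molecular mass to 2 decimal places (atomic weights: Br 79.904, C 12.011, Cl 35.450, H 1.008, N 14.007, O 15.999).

374.75 g/mol

First, the molecular formula is C17H25BrClNO (counting implicit H from valence).
  Br: 1 × 79.904 = 79.904
  C: 17 × 12.011 = 204.187
  Cl: 1 × 35.450 = 35.450
  H: 25 × 1.008 = 25.200
  N: 1 × 14.007 = 14.007
  O: 1 × 15.999 = 15.999
Sum: 1×79.904 + 17×12.011 + 1×35.450 + 25×1.008 + 1×14.007 + 1×15.999 = 374.747 → 374.75 g/mol.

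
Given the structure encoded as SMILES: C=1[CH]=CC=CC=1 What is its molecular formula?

C6H6

Walk through each heavy atom and fill implicit hydrogens from standard valence (C 4, N 3, O 2, S 2, halogen 1):
  atom 1: C, bond orders sum to 3 (valence 4) → 1 H
  atom 2: C with explicit H count 1
  atom 3: C, bond orders sum to 3 (valence 4) → 1 H
  atom 4: C, bond orders sum to 3 (valence 4) → 1 H
  atom 5: C, bond orders sum to 3 (valence 4) → 1 H
  atom 6: C, bond orders sum to 3 (valence 4) → 1 H
Totals → C:6, H:6.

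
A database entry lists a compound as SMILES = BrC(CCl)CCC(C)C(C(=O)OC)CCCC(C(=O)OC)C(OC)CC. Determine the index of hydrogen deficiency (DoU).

Degree of unsaturation = (number of rings) + (number of π bonds).
Ring closures in the SMILES: 0.
π bonds: 2 double bonds (each 1 DoU) → 2 DoU from unsaturation.
Total DoU = 0 + 2 = 2.

2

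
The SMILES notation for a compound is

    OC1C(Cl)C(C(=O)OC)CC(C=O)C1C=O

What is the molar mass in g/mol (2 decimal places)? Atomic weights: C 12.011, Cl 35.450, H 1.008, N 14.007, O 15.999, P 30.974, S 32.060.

248.66 g/mol

First, the molecular formula is C10H13ClO5 (counting implicit H from valence).
  C: 10 × 12.011 = 120.110
  Cl: 1 × 35.450 = 35.450
  H: 13 × 1.008 = 13.104
  O: 5 × 15.999 = 79.995
Sum: 10×12.011 + 1×35.450 + 13×1.008 + 5×15.999 = 248.659 → 248.66 g/mol.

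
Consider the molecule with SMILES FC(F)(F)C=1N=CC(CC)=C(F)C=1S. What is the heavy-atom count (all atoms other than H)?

14

Every atom symbol written in the SMILES (organic subset) is one heavy atom; implicit H are not written.
Heavy atoms by element → C:8, F:4, N:1, S:1.
Total: 14.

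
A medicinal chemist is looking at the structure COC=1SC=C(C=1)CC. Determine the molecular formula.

Walk through each heavy atom and fill implicit hydrogens from standard valence (C 4, N 3, O 2, S 2, halogen 1):
  atom 1: C, bond orders sum to 1 (valence 4) → 3 H
  atom 2: O, bond orders sum to 2 (valence 2) → 0 H
  atom 3: C, bond orders sum to 4 (valence 4) → 0 H
  atom 4: S, bond orders sum to 2 (valence 2) → 0 H
  atom 5: C, bond orders sum to 3 (valence 4) → 1 H
  atom 6: C, bond orders sum to 4 (valence 4) → 0 H
  atom 7: C, bond orders sum to 3 (valence 4) → 1 H
  atom 8: C, bond orders sum to 2 (valence 4) → 2 H
  atom 9: C, bond orders sum to 1 (valence 4) → 3 H
Totals → C:7, H:10, O:1, S:1.
In Hill order: C7H10OS.

C7H10OS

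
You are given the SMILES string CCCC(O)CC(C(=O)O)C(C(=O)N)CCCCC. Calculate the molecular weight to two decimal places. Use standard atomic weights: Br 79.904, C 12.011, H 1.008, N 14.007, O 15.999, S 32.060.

273.37 g/mol

First, the molecular formula is C14H27NO4 (counting implicit H from valence).
  C: 14 × 12.011 = 168.154
  H: 27 × 1.008 = 27.216
  N: 1 × 14.007 = 14.007
  O: 4 × 15.999 = 63.996
Sum: 14×12.011 + 27×1.008 + 1×14.007 + 4×15.999 = 273.373 → 273.37 g/mol.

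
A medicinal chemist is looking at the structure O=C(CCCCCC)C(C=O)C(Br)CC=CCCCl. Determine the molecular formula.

Walk through each heavy atom and fill implicit hydrogens from standard valence (C 4, N 3, O 2, S 2, halogen 1):
  atom 1: O, bond orders sum to 2 (valence 2) → 0 H
  atom 2: C, bond orders sum to 4 (valence 4) → 0 H
  atom 3: C, bond orders sum to 2 (valence 4) → 2 H
  atom 4: C, bond orders sum to 2 (valence 4) → 2 H
  atom 5: C, bond orders sum to 2 (valence 4) → 2 H
  atom 6: C, bond orders sum to 2 (valence 4) → 2 H
  atom 7: C, bond orders sum to 2 (valence 4) → 2 H
  atom 8: C, bond orders sum to 1 (valence 4) → 3 H
  atom 9: C, bond orders sum to 3 (valence 4) → 1 H
  atom 10: C, bond orders sum to 3 (valence 4) → 1 H
  atom 11: O, bond orders sum to 2 (valence 2) → 0 H
  atom 12: C, bond orders sum to 3 (valence 4) → 1 H
  atom 13: Br (halogen, monovalent) → 0 H
  atom 14: C, bond orders sum to 2 (valence 4) → 2 H
  atom 15: C, bond orders sum to 3 (valence 4) → 1 H
  atom 16: C, bond orders sum to 3 (valence 4) → 1 H
  atom 17: C, bond orders sum to 2 (valence 4) → 2 H
  atom 18: C, bond orders sum to 2 (valence 4) → 2 H
  atom 19: Cl (halogen, monovalent) → 0 H
Totals → C:15, H:24, Br:1, Cl:1, O:2.

C15H24BrClO2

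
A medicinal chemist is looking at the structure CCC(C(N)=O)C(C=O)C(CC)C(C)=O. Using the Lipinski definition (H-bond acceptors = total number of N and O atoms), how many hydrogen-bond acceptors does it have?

4

N atoms: 1; O atoms: 3.
Lipinski HBA = 1 + 3 = 4.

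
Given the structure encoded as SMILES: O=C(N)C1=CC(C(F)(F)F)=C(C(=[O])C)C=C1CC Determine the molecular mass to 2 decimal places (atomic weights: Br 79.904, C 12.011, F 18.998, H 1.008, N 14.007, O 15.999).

First, the molecular formula is C12H12F3NO2 (counting implicit H from valence).
  C: 12 × 12.011 = 144.132
  F: 3 × 18.998 = 56.994
  H: 12 × 1.008 = 12.096
  N: 1 × 14.007 = 14.007
  O: 2 × 15.999 = 31.998
Sum: 12×12.011 + 3×18.998 + 12×1.008 + 1×14.007 + 2×15.999 = 259.227 → 259.23 g/mol.

259.23 g/mol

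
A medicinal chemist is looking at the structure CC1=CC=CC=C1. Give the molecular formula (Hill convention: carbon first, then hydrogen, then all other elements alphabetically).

Walk through each heavy atom and fill implicit hydrogens from standard valence (C 4, N 3, O 2, S 2, halogen 1):
  atom 1: C, bond orders sum to 1 (valence 4) → 3 H
  atom 2: C, bond orders sum to 4 (valence 4) → 0 H
  atom 3: C, bond orders sum to 3 (valence 4) → 1 H
  atom 4: C, bond orders sum to 3 (valence 4) → 1 H
  atom 5: C, bond orders sum to 3 (valence 4) → 1 H
  atom 6: C, bond orders sum to 3 (valence 4) → 1 H
  atom 7: C, bond orders sum to 3 (valence 4) → 1 H
Totals → C:7, H:8.
In Hill order: C7H8.

C7H8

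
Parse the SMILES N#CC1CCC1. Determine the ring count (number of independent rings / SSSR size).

1

In SMILES, each pair of matching ring-closure digits denotes one ring-closing bond; the number of such bonds equals the number of independent rings.
Ring-closure bonds here: 1.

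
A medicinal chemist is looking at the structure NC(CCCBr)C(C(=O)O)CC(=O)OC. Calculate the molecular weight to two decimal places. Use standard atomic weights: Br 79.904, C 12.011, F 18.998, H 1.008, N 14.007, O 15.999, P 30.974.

First, the molecular formula is C9H16BrNO4 (counting implicit H from valence).
  Br: 1 × 79.904 = 79.904
  C: 9 × 12.011 = 108.099
  H: 16 × 1.008 = 16.128
  N: 1 × 14.007 = 14.007
  O: 4 × 15.999 = 63.996
Sum: 1×79.904 + 9×12.011 + 16×1.008 + 1×14.007 + 4×15.999 = 282.134 → 282.13 g/mol.

282.13 g/mol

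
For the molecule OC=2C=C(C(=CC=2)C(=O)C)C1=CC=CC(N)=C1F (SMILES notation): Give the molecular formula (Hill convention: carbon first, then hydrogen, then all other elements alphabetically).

Walk through each heavy atom and fill implicit hydrogens from standard valence (C 4, N 3, O 2, S 2, halogen 1):
  atom 1: O, bond orders sum to 1 (valence 2) → 1 H
  atom 2: C, bond orders sum to 4 (valence 4) → 0 H
  atom 3: C, bond orders sum to 3 (valence 4) → 1 H
  atom 4: C, bond orders sum to 4 (valence 4) → 0 H
  atom 5: C, bond orders sum to 4 (valence 4) → 0 H
  atom 6: C, bond orders sum to 3 (valence 4) → 1 H
  atom 7: C, bond orders sum to 3 (valence 4) → 1 H
  atom 8: C, bond orders sum to 4 (valence 4) → 0 H
  atom 9: O, bond orders sum to 2 (valence 2) → 0 H
  atom 10: C, bond orders sum to 1 (valence 4) → 3 H
  atom 11: C, bond orders sum to 4 (valence 4) → 0 H
  atom 12: C, bond orders sum to 3 (valence 4) → 1 H
  atom 13: C, bond orders sum to 3 (valence 4) → 1 H
  atom 14: C, bond orders sum to 3 (valence 4) → 1 H
  atom 15: C, bond orders sum to 4 (valence 4) → 0 H
  atom 16: N, bond orders sum to 1 (valence 3) → 2 H
  atom 17: C, bond orders sum to 4 (valence 4) → 0 H
  atom 18: F (halogen, monovalent) → 0 H
Totals → C:14, H:12, F:1, N:1, O:2.
In Hill order: C14H12FNO2.

C14H12FNO2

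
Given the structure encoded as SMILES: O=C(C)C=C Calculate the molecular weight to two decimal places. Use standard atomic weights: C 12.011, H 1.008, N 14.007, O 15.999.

First, the molecular formula is C4H6O (counting implicit H from valence).
  C: 4 × 12.011 = 48.044
  H: 6 × 1.008 = 6.048
  O: 1 × 15.999 = 15.999
Sum: 4×12.011 + 6×1.008 + 1×15.999 = 70.091 → 70.09 g/mol.

70.09 g/mol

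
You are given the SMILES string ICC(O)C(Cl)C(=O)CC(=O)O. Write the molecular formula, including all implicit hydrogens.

C6H8ClIO4

Walk through each heavy atom and fill implicit hydrogens from standard valence (C 4, N 3, O 2, S 2, halogen 1):
  atom 1: I (halogen, monovalent) → 0 H
  atom 2: C, bond orders sum to 2 (valence 4) → 2 H
  atom 3: C, bond orders sum to 3 (valence 4) → 1 H
  atom 4: O, bond orders sum to 1 (valence 2) → 1 H
  atom 5: C, bond orders sum to 3 (valence 4) → 1 H
  atom 6: Cl (halogen, monovalent) → 0 H
  atom 7: C, bond orders sum to 4 (valence 4) → 0 H
  atom 8: O, bond orders sum to 2 (valence 2) → 0 H
  atom 9: C, bond orders sum to 2 (valence 4) → 2 H
  atom 10: C, bond orders sum to 4 (valence 4) → 0 H
  atom 11: O, bond orders sum to 2 (valence 2) → 0 H
  atom 12: O, bond orders sum to 1 (valence 2) → 1 H
Totals → C:6, H:8, Cl:1, I:1, O:4.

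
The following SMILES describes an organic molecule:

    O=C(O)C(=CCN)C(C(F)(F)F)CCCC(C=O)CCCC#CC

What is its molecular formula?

C17H24F3NO3

Walk through each heavy atom and fill implicit hydrogens from standard valence (C 4, N 3, O 2, S 2, halogen 1):
  atom 1: O, bond orders sum to 2 (valence 2) → 0 H
  atom 2: C, bond orders sum to 4 (valence 4) → 0 H
  atom 3: O, bond orders sum to 1 (valence 2) → 1 H
  atom 4: C, bond orders sum to 4 (valence 4) → 0 H
  atom 5: C, bond orders sum to 3 (valence 4) → 1 H
  atom 6: C, bond orders sum to 2 (valence 4) → 2 H
  atom 7: N, bond orders sum to 1 (valence 3) → 2 H
  atom 8: C, bond orders sum to 3 (valence 4) → 1 H
  atom 9: C, bond orders sum to 4 (valence 4) → 0 H
  atom 10: F (halogen, monovalent) → 0 H
  atom 11: F (halogen, monovalent) → 0 H
  atom 12: F (halogen, monovalent) → 0 H
  atom 13: C, bond orders sum to 2 (valence 4) → 2 H
  atom 14: C, bond orders sum to 2 (valence 4) → 2 H
  atom 15: C, bond orders sum to 2 (valence 4) → 2 H
  atom 16: C, bond orders sum to 3 (valence 4) → 1 H
  atom 17: C, bond orders sum to 3 (valence 4) → 1 H
  atom 18: O, bond orders sum to 2 (valence 2) → 0 H
  atom 19: C, bond orders sum to 2 (valence 4) → 2 H
  atom 20: C, bond orders sum to 2 (valence 4) → 2 H
  atom 21: C, bond orders sum to 2 (valence 4) → 2 H
  atom 22: C, bond orders sum to 4 (valence 4) → 0 H
  atom 23: C, bond orders sum to 4 (valence 4) → 0 H
  atom 24: C, bond orders sum to 1 (valence 4) → 3 H
Totals → C:17, H:24, F:3, N:1, O:3.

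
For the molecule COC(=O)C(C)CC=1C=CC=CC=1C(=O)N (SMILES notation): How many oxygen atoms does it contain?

3

Scan the SMILES for O atoms (remember two-letter symbols like Cl and Br are single atoms).
Oxygen count: 3.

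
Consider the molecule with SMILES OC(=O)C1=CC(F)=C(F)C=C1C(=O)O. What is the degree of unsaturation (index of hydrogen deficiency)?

6

Molecular formula: C8H4F2O4.
DoU = (2C + 2 + N − H − X) / 2, where X is the halogen count and O/S are ignored.
    = (2·8 + 2 + 0 − 4 − 2) / 2 = 12 / 2 = 6.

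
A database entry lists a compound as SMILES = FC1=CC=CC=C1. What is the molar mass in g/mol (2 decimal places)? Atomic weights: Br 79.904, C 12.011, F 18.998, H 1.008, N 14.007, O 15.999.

First, the molecular formula is C6H5F (counting implicit H from valence).
  C: 6 × 12.011 = 72.066
  F: 1 × 18.998 = 18.998
  H: 5 × 1.008 = 5.040
Sum: 6×12.011 + 1×18.998 + 5×1.008 = 96.104 → 96.10 g/mol.

96.10 g/mol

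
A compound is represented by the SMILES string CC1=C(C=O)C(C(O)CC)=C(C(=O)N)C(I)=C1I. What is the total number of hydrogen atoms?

13

Walk through each heavy atom and fill implicit hydrogens from standard valence (C 4, N 3, O 2, S 2, halogen 1):
  atom 1: C, bond orders sum to 1 (valence 4) → 3 H
  atom 2: C, bond orders sum to 4 (valence 4) → 0 H
  atom 3: C, bond orders sum to 4 (valence 4) → 0 H
  atom 4: C, bond orders sum to 3 (valence 4) → 1 H
  atom 5: O, bond orders sum to 2 (valence 2) → 0 H
  atom 6: C, bond orders sum to 4 (valence 4) → 0 H
  atom 7: C, bond orders sum to 3 (valence 4) → 1 H
  atom 8: O, bond orders sum to 1 (valence 2) → 1 H
  atom 9: C, bond orders sum to 2 (valence 4) → 2 H
  atom 10: C, bond orders sum to 1 (valence 4) → 3 H
  atom 11: C, bond orders sum to 4 (valence 4) → 0 H
  atom 12: C, bond orders sum to 4 (valence 4) → 0 H
  atom 13: O, bond orders sum to 2 (valence 2) → 0 H
  atom 14: N, bond orders sum to 1 (valence 3) → 2 H
  atom 15: C, bond orders sum to 4 (valence 4) → 0 H
  atom 16: I (halogen, monovalent) → 0 H
  atom 17: C, bond orders sum to 4 (valence 4) → 0 H
  atom 18: I (halogen, monovalent) → 0 H
Total hydrogens: 13.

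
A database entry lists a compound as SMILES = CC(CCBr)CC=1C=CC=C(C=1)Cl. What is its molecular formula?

C11H14BrCl

Walk through each heavy atom and fill implicit hydrogens from standard valence (C 4, N 3, O 2, S 2, halogen 1):
  atom 1: C, bond orders sum to 1 (valence 4) → 3 H
  atom 2: C, bond orders sum to 3 (valence 4) → 1 H
  atom 3: C, bond orders sum to 2 (valence 4) → 2 H
  atom 4: C, bond orders sum to 2 (valence 4) → 2 H
  atom 5: Br (halogen, monovalent) → 0 H
  atom 6: C, bond orders sum to 2 (valence 4) → 2 H
  atom 7: C, bond orders sum to 4 (valence 4) → 0 H
  atom 8: C, bond orders sum to 3 (valence 4) → 1 H
  atom 9: C, bond orders sum to 3 (valence 4) → 1 H
  atom 10: C, bond orders sum to 3 (valence 4) → 1 H
  atom 11: C, bond orders sum to 4 (valence 4) → 0 H
  atom 12: C, bond orders sum to 3 (valence 4) → 1 H
  atom 13: Cl (halogen, monovalent) → 0 H
Totals → C:11, H:14, Br:1, Cl:1.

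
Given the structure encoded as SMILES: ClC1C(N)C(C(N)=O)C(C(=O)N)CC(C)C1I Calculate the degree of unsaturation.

3

Molecular formula: C10H17ClIN3O2.
DoU = (2C + 2 + N − H − X) / 2, where X is the halogen count and O/S are ignored.
    = (2·10 + 2 + 3 − 17 − 2) / 2 = 6 / 2 = 3.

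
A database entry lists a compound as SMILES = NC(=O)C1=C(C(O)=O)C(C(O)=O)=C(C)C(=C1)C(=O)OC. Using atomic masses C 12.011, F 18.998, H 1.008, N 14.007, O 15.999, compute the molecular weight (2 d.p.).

281.22 g/mol

First, the molecular formula is C12H11NO7 (counting implicit H from valence).
  C: 12 × 12.011 = 144.132
  H: 11 × 1.008 = 11.088
  N: 1 × 14.007 = 14.007
  O: 7 × 15.999 = 111.993
Sum: 12×12.011 + 11×1.008 + 1×14.007 + 7×15.999 = 281.220 → 281.22 g/mol.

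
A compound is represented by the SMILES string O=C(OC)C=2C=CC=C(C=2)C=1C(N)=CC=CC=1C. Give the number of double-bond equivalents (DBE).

9

Molecular formula: C15H15NO2.
DoU = (2C + 2 + N − H − X) / 2, where X is the halogen count and O/S are ignored.
    = (2·15 + 2 + 1 − 15 − 0) / 2 = 18 / 2 = 9.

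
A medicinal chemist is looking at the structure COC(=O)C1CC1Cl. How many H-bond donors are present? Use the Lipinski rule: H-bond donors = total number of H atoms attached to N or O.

0

Donors: find every N or O and count the H atoms it carries.
  atom 2 (O): bond orders sum to 2 → 0 H
  atom 4 (O): bond orders sum to 2 → 0 H
Lipinski HBD = 0.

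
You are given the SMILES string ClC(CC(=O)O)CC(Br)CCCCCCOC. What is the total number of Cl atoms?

Scan the SMILES for Cl atoms (remember two-letter symbols like Cl and Br are single atoms).
Chlorine count: 1.

1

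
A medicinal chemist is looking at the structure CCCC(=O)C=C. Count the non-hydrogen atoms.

7

Every atom symbol written in the SMILES (organic subset) is one heavy atom; implicit H are not written.
Heavy atoms by element → C:6, O:1.
Total: 7.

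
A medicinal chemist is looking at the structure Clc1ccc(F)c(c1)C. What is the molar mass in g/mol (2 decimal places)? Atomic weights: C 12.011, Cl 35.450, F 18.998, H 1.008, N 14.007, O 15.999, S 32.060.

144.57 g/mol

First, the molecular formula is C7H6ClF (counting implicit H from valence).
  C: 7 × 12.011 = 84.077
  Cl: 1 × 35.450 = 35.450
  F: 1 × 18.998 = 18.998
  H: 6 × 1.008 = 6.048
Sum: 7×12.011 + 1×35.450 + 1×18.998 + 6×1.008 = 144.573 → 144.57 g/mol.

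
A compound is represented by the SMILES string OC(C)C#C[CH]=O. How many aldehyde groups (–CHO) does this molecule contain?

1

The aldehyde motif appears at heavy-atom position 6 in the SMILES.
Other groups present: 1 alkyne, 1 hydroxyl.
Aldehyde count: 1.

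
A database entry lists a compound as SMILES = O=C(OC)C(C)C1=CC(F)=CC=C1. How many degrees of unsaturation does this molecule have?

5

Molecular formula: C10H11FO2.
DoU = (2C + 2 + N − H − X) / 2, where X is the halogen count and O/S are ignored.
    = (2·10 + 2 + 0 − 11 − 1) / 2 = 10 / 2 = 5.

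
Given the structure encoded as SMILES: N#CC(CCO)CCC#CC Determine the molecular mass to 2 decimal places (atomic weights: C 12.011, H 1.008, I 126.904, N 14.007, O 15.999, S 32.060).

First, the molecular formula is C9H13NO (counting implicit H from valence).
  C: 9 × 12.011 = 108.099
  H: 13 × 1.008 = 13.104
  N: 1 × 14.007 = 14.007
  O: 1 × 15.999 = 15.999
Sum: 9×12.011 + 13×1.008 + 1×14.007 + 1×15.999 = 151.209 → 151.21 g/mol.

151.21 g/mol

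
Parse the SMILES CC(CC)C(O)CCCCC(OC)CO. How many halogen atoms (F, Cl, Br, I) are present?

Scan the SMILES for the halogen motif — none present.
Groups that are present: 1 ether, 2 hydroxyl.

0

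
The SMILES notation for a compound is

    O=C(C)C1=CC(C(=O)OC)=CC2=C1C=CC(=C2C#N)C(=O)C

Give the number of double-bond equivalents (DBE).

Degree of unsaturation = (number of rings) + (number of π bonds).
Ring closures in the SMILES: 2.
π bonds: 8 double bonds (each 1 DoU), 1 triple bond (each 2 DoU) → 10 DoU from unsaturation.
Total DoU = 2 + 10 = 12.

12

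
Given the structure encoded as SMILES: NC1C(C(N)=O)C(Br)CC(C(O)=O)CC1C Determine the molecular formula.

C10H17BrN2O3

Walk through each heavy atom and fill implicit hydrogens from standard valence (C 4, N 3, O 2, S 2, halogen 1):
  atom 1: N, bond orders sum to 1 (valence 3) → 2 H
  atom 2: C, bond orders sum to 3 (valence 4) → 1 H
  atom 3: C, bond orders sum to 3 (valence 4) → 1 H
  atom 4: C, bond orders sum to 4 (valence 4) → 0 H
  atom 5: N, bond orders sum to 1 (valence 3) → 2 H
  atom 6: O, bond orders sum to 2 (valence 2) → 0 H
  atom 7: C, bond orders sum to 3 (valence 4) → 1 H
  atom 8: Br (halogen, monovalent) → 0 H
  atom 9: C, bond orders sum to 2 (valence 4) → 2 H
  atom 10: C, bond orders sum to 3 (valence 4) → 1 H
  atom 11: C, bond orders sum to 4 (valence 4) → 0 H
  atom 12: O, bond orders sum to 1 (valence 2) → 1 H
  atom 13: O, bond orders sum to 2 (valence 2) → 0 H
  atom 14: C, bond orders sum to 2 (valence 4) → 2 H
  atom 15: C, bond orders sum to 3 (valence 4) → 1 H
  atom 16: C, bond orders sum to 1 (valence 4) → 3 H
Totals → C:10, H:17, Br:1, N:2, O:3.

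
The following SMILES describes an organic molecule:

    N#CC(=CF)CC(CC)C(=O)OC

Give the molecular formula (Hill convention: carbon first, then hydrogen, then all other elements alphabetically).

Walk through each heavy atom and fill implicit hydrogens from standard valence (C 4, N 3, O 2, S 2, halogen 1):
  atom 1: N, bond orders sum to 3 (valence 3) → 0 H
  atom 2: C, bond orders sum to 4 (valence 4) → 0 H
  atom 3: C, bond orders sum to 4 (valence 4) → 0 H
  atom 4: C, bond orders sum to 3 (valence 4) → 1 H
  atom 5: F (halogen, monovalent) → 0 H
  atom 6: C, bond orders sum to 2 (valence 4) → 2 H
  atom 7: C, bond orders sum to 3 (valence 4) → 1 H
  atom 8: C, bond orders sum to 2 (valence 4) → 2 H
  atom 9: C, bond orders sum to 1 (valence 4) → 3 H
  atom 10: C, bond orders sum to 4 (valence 4) → 0 H
  atom 11: O, bond orders sum to 2 (valence 2) → 0 H
  atom 12: O, bond orders sum to 2 (valence 2) → 0 H
  atom 13: C, bond orders sum to 1 (valence 4) → 3 H
Totals → C:9, H:12, F:1, N:1, O:2.
In Hill order: C9H12FNO2.

C9H12FNO2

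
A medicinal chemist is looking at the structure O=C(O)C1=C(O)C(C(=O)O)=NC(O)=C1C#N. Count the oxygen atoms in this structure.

6

Scan the SMILES for O atoms (remember two-letter symbols like Cl and Br are single atoms).
Oxygen count: 6.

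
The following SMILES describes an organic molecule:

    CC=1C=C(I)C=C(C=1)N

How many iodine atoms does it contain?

Scan the SMILES for I atoms (remember two-letter symbols like Cl and Br are single atoms).
Iodine count: 1.

1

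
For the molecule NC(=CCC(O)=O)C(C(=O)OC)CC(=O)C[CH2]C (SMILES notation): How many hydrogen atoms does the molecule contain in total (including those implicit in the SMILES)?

Walk through each heavy atom and fill implicit hydrogens from standard valence (C 4, N 3, O 2, S 2, halogen 1):
  atom 1: N, bond orders sum to 1 (valence 3) → 2 H
  atom 2: C, bond orders sum to 4 (valence 4) → 0 H
  atom 3: C, bond orders sum to 3 (valence 4) → 1 H
  atom 4: C, bond orders sum to 2 (valence 4) → 2 H
  atom 5: C, bond orders sum to 4 (valence 4) → 0 H
  atom 6: O, bond orders sum to 1 (valence 2) → 1 H
  atom 7: O, bond orders sum to 2 (valence 2) → 0 H
  atom 8: C, bond orders sum to 3 (valence 4) → 1 H
  atom 9: C, bond orders sum to 4 (valence 4) → 0 H
  atom 10: O, bond orders sum to 2 (valence 2) → 0 H
  atom 11: O, bond orders sum to 2 (valence 2) → 0 H
  atom 12: C, bond orders sum to 1 (valence 4) → 3 H
  atom 13: C, bond orders sum to 2 (valence 4) → 2 H
  atom 14: C, bond orders sum to 4 (valence 4) → 0 H
  atom 15: O, bond orders sum to 2 (valence 2) → 0 H
  atom 16: C, bond orders sum to 2 (valence 4) → 2 H
  atom 17: C with explicit H count 2
  atom 18: C, bond orders sum to 1 (valence 4) → 3 H
Total hydrogens: 19.

19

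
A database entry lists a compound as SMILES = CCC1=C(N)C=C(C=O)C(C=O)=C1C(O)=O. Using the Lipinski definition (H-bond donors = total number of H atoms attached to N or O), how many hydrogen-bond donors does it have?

3

Donors: find every N or O and count the H atoms it carries.
  atom 5 (N): bond orders sum to 1 → 2 H
  atom 9 (O): bond orders sum to 2 → 0 H
  atom 12 (O): bond orders sum to 2 → 0 H
  atom 15 (O): bond orders sum to 1 → 1 H
  atom 16 (O): bond orders sum to 2 → 0 H
Lipinski HBD = 3.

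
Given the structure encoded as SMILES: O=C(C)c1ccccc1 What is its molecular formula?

Walk through each heavy atom and fill implicit hydrogens from standard valence (C 4, N 3, O 2, S 2, halogen 1); for lowercase aromatic atoms, an aromatic c carries 1 H when it has two neighbours and 0 H with three, and aromatic n carries 0 H:
  atom 1: O, bond orders sum to 2 (valence 2) → 0 H
  atom 2: C, bond orders sum to 4 (valence 4) → 0 H
  atom 3: C, bond orders sum to 1 (valence 4) → 3 H
  atom 4: aromatic c, 3 neighbours → 0 H
  atom 5: aromatic c, 2 neighbours → 1 H
  atom 6: aromatic c, 2 neighbours → 1 H
  atom 7: aromatic c, 2 neighbours → 1 H
  atom 8: aromatic c, 2 neighbours → 1 H
  atom 9: aromatic c, 2 neighbours → 1 H
Totals → C:8, H:8, O:1.
In Hill order: C8H8O.

C8H8O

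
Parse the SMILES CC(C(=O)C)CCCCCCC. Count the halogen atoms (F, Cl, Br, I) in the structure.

0

Scan the SMILES for the halogen motif — none present.
Groups that are present: 1 ketone.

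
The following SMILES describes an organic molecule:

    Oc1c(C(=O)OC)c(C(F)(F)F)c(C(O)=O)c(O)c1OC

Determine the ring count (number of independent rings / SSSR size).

1

In SMILES, each pair of matching ring-closure digits denotes one ring-closing bond; the number of such bonds equals the number of independent rings.
Ring-closure bonds here: 1.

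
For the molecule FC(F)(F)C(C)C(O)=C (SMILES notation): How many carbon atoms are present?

5

Count every carbon token in the SMILES (each C, including those in ring-closure positions and inside branches).
Carbon count: 5.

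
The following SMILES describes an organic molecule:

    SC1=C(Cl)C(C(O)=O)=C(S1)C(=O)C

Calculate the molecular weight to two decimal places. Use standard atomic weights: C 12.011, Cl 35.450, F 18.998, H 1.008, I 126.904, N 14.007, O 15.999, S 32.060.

First, the molecular formula is C7H5ClO3S2 (counting implicit H from valence).
  C: 7 × 12.011 = 84.077
  Cl: 1 × 35.450 = 35.450
  H: 5 × 1.008 = 5.040
  O: 3 × 15.999 = 47.997
  S: 2 × 32.060 = 64.120
Sum: 7×12.011 + 1×35.450 + 5×1.008 + 3×15.999 + 2×32.060 = 236.684 → 236.68 g/mol.

236.68 g/mol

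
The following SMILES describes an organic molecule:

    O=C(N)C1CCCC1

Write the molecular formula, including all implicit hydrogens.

Walk through each heavy atom and fill implicit hydrogens from standard valence (C 4, N 3, O 2, S 2, halogen 1):
  atom 1: O, bond orders sum to 2 (valence 2) → 0 H
  atom 2: C, bond orders sum to 4 (valence 4) → 0 H
  atom 3: N, bond orders sum to 1 (valence 3) → 2 H
  atom 4: C, bond orders sum to 3 (valence 4) → 1 H
  atom 5: C, bond orders sum to 2 (valence 4) → 2 H
  atom 6: C, bond orders sum to 2 (valence 4) → 2 H
  atom 7: C, bond orders sum to 2 (valence 4) → 2 H
  atom 8: C, bond orders sum to 2 (valence 4) → 2 H
Totals → C:6, H:11, N:1, O:1.
In Hill order: C6H11NO.

C6H11NO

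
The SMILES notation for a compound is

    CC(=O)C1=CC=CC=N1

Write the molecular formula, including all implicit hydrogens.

Walk through each heavy atom and fill implicit hydrogens from standard valence (C 4, N 3, O 2, S 2, halogen 1):
  atom 1: C, bond orders sum to 1 (valence 4) → 3 H
  atom 2: C, bond orders sum to 4 (valence 4) → 0 H
  atom 3: O, bond orders sum to 2 (valence 2) → 0 H
  atom 4: C, bond orders sum to 4 (valence 4) → 0 H
  atom 5: C, bond orders sum to 3 (valence 4) → 1 H
  atom 6: C, bond orders sum to 3 (valence 4) → 1 H
  atom 7: C, bond orders sum to 3 (valence 4) → 1 H
  atom 8: C, bond orders sum to 3 (valence 4) → 1 H
  atom 9: N, bond orders sum to 3 (valence 3) → 0 H
Totals → C:7, H:7, N:1, O:1.

C7H7NO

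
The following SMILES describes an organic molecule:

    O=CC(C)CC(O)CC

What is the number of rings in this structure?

0

In SMILES, each pair of matching ring-closure digits denotes one ring-closing bond; the number of such bonds equals the number of independent rings.
Ring-closure bonds here: 0.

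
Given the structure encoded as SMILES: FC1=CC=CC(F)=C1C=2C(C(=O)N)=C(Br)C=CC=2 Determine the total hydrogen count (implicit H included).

8

Walk through each heavy atom and fill implicit hydrogens from standard valence (C 4, N 3, O 2, S 2, halogen 1):
  atom 1: F (halogen, monovalent) → 0 H
  atom 2: C, bond orders sum to 4 (valence 4) → 0 H
  atom 3: C, bond orders sum to 3 (valence 4) → 1 H
  atom 4: C, bond orders sum to 3 (valence 4) → 1 H
  atom 5: C, bond orders sum to 3 (valence 4) → 1 H
  atom 6: C, bond orders sum to 4 (valence 4) → 0 H
  atom 7: F (halogen, monovalent) → 0 H
  atom 8: C, bond orders sum to 4 (valence 4) → 0 H
  atom 9: C, bond orders sum to 4 (valence 4) → 0 H
  atom 10: C, bond orders sum to 4 (valence 4) → 0 H
  atom 11: C, bond orders sum to 4 (valence 4) → 0 H
  atom 12: O, bond orders sum to 2 (valence 2) → 0 H
  atom 13: N, bond orders sum to 1 (valence 3) → 2 H
  atom 14: C, bond orders sum to 4 (valence 4) → 0 H
  atom 15: Br (halogen, monovalent) → 0 H
  atom 16: C, bond orders sum to 3 (valence 4) → 1 H
  atom 17: C, bond orders sum to 3 (valence 4) → 1 H
  atom 18: C, bond orders sum to 3 (valence 4) → 1 H
Total hydrogens: 8.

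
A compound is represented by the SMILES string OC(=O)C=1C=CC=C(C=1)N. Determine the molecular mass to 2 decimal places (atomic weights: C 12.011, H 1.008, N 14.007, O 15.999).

137.14 g/mol

First, the molecular formula is C7H7NO2 (counting implicit H from valence).
  C: 7 × 12.011 = 84.077
  H: 7 × 1.008 = 7.056
  N: 1 × 14.007 = 14.007
  O: 2 × 15.999 = 31.998
Sum: 7×12.011 + 7×1.008 + 1×14.007 + 2×15.999 = 137.138 → 137.14 g/mol.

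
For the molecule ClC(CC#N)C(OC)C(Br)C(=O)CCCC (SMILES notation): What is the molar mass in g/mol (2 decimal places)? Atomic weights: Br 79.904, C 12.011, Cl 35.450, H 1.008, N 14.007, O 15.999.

310.62 g/mol

First, the molecular formula is C11H17BrClNO2 (counting implicit H from valence).
  Br: 1 × 79.904 = 79.904
  C: 11 × 12.011 = 132.121
  Cl: 1 × 35.450 = 35.450
  H: 17 × 1.008 = 17.136
  N: 1 × 14.007 = 14.007
  O: 2 × 15.999 = 31.998
Sum: 1×79.904 + 11×12.011 + 1×35.450 + 17×1.008 + 1×14.007 + 2×15.999 = 310.616 → 310.62 g/mol.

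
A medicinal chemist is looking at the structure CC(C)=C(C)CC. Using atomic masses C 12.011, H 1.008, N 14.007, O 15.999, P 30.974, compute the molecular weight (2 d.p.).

First, the molecular formula is C7H14 (counting implicit H from valence).
  C: 7 × 12.011 = 84.077
  H: 14 × 1.008 = 14.112
Sum: 7×12.011 + 14×1.008 = 98.189 → 98.19 g/mol.

98.19 g/mol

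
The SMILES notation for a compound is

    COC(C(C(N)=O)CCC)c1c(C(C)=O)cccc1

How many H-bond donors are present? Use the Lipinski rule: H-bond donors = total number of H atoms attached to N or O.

Donors: find every N or O and count the H atoms it carries.
  atom 2 (O): bond orders sum to 2 → 0 H
  atom 6 (N): bond orders sum to 1 → 2 H
  atom 7 (O): bond orders sum to 2 → 0 H
  atom 15 (O): bond orders sum to 2 → 0 H
Lipinski HBD = 2.

2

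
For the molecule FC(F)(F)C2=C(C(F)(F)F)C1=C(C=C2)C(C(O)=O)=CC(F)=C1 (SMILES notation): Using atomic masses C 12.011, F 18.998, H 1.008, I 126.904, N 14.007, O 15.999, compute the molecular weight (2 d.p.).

First, the molecular formula is C13H5F7O2 (counting implicit H from valence).
  C: 13 × 12.011 = 156.143
  F: 7 × 18.998 = 132.986
  H: 5 × 1.008 = 5.040
  O: 2 × 15.999 = 31.998
Sum: 13×12.011 + 7×18.998 + 5×1.008 + 2×15.999 = 326.167 → 326.17 g/mol.

326.17 g/mol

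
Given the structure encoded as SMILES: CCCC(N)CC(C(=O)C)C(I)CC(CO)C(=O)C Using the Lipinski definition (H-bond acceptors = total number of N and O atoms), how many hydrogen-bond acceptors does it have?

4

N atoms: 1; O atoms: 3.
Lipinski HBA = 1 + 3 = 4.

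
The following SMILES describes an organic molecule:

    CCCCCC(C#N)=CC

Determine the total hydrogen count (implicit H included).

Walk through each heavy atom and fill implicit hydrogens from standard valence (C 4, N 3, O 2, S 2, halogen 1):
  atom 1: C, bond orders sum to 1 (valence 4) → 3 H
  atom 2: C, bond orders sum to 2 (valence 4) → 2 H
  atom 3: C, bond orders sum to 2 (valence 4) → 2 H
  atom 4: C, bond orders sum to 2 (valence 4) → 2 H
  atom 5: C, bond orders sum to 2 (valence 4) → 2 H
  atom 6: C, bond orders sum to 4 (valence 4) → 0 H
  atom 7: C, bond orders sum to 4 (valence 4) → 0 H
  atom 8: N, bond orders sum to 3 (valence 3) → 0 H
  atom 9: C, bond orders sum to 3 (valence 4) → 1 H
  atom 10: C, bond orders sum to 1 (valence 4) → 3 H
Total hydrogens: 15.

15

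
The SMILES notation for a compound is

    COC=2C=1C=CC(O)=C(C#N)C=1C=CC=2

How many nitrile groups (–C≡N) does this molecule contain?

1

The nitrile motif appears at heavy-atom position 10 in the SMILES.
Other groups present: 1 ether, 1 hydroxyl.
Nitrile count: 1.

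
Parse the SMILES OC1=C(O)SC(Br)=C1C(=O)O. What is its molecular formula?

Walk through each heavy atom and fill implicit hydrogens from standard valence (C 4, N 3, O 2, S 2, halogen 1):
  atom 1: O, bond orders sum to 1 (valence 2) → 1 H
  atom 2: C, bond orders sum to 4 (valence 4) → 0 H
  atom 3: C, bond orders sum to 4 (valence 4) → 0 H
  atom 4: O, bond orders sum to 1 (valence 2) → 1 H
  atom 5: S, bond orders sum to 2 (valence 2) → 0 H
  atom 6: C, bond orders sum to 4 (valence 4) → 0 H
  atom 7: Br (halogen, monovalent) → 0 H
  atom 8: C, bond orders sum to 4 (valence 4) → 0 H
  atom 9: C, bond orders sum to 4 (valence 4) → 0 H
  atom 10: O, bond orders sum to 2 (valence 2) → 0 H
  atom 11: O, bond orders sum to 1 (valence 2) → 1 H
Totals → C:5, H:3, Br:1, O:4, S:1.

C5H3BrO4S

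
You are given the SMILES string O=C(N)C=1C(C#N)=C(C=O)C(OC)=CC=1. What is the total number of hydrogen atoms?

Walk through each heavy atom and fill implicit hydrogens from standard valence (C 4, N 3, O 2, S 2, halogen 1):
  atom 1: O, bond orders sum to 2 (valence 2) → 0 H
  atom 2: C, bond orders sum to 4 (valence 4) → 0 H
  atom 3: N, bond orders sum to 1 (valence 3) → 2 H
  atom 4: C, bond orders sum to 4 (valence 4) → 0 H
  atom 5: C, bond orders sum to 4 (valence 4) → 0 H
  atom 6: C, bond orders sum to 4 (valence 4) → 0 H
  atom 7: N, bond orders sum to 3 (valence 3) → 0 H
  atom 8: C, bond orders sum to 4 (valence 4) → 0 H
  atom 9: C, bond orders sum to 3 (valence 4) → 1 H
  atom 10: O, bond orders sum to 2 (valence 2) → 0 H
  atom 11: C, bond orders sum to 4 (valence 4) → 0 H
  atom 12: O, bond orders sum to 2 (valence 2) → 0 H
  atom 13: C, bond orders sum to 1 (valence 4) → 3 H
  atom 14: C, bond orders sum to 3 (valence 4) → 1 H
  atom 15: C, bond orders sum to 3 (valence 4) → 1 H
Total hydrogens: 8.

8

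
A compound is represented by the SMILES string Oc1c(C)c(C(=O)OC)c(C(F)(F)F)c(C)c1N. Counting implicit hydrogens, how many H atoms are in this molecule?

12

Walk through each heavy atom and fill implicit hydrogens from standard valence (C 4, N 3, O 2, S 2, halogen 1); for lowercase aromatic atoms, an aromatic c carries 1 H when it has two neighbours and 0 H with three, and aromatic n carries 0 H:
  atom 1: O, bond orders sum to 1 (valence 2) → 1 H
  atom 2: aromatic c, 3 neighbours → 0 H
  atom 3: aromatic c, 3 neighbours → 0 H
  atom 4: C, bond orders sum to 1 (valence 4) → 3 H
  atom 5: aromatic c, 3 neighbours → 0 H
  atom 6: C, bond orders sum to 4 (valence 4) → 0 H
  atom 7: O, bond orders sum to 2 (valence 2) → 0 H
  atom 8: O, bond orders sum to 2 (valence 2) → 0 H
  atom 9: C, bond orders sum to 1 (valence 4) → 3 H
  atom 10: aromatic c, 3 neighbours → 0 H
  atom 11: C, bond orders sum to 4 (valence 4) → 0 H
  atom 12: F (halogen, monovalent) → 0 H
  atom 13: F (halogen, monovalent) → 0 H
  atom 14: F (halogen, monovalent) → 0 H
  atom 15: aromatic c, 3 neighbours → 0 H
  atom 16: C, bond orders sum to 1 (valence 4) → 3 H
  atom 17: aromatic c, 3 neighbours → 0 H
  atom 18: N, bond orders sum to 1 (valence 3) → 2 H
Total hydrogens: 12.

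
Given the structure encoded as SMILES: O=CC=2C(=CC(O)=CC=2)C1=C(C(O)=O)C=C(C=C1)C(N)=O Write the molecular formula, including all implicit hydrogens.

C15H11NO5

Walk through each heavy atom and fill implicit hydrogens from standard valence (C 4, N 3, O 2, S 2, halogen 1):
  atom 1: O, bond orders sum to 2 (valence 2) → 0 H
  atom 2: C, bond orders sum to 3 (valence 4) → 1 H
  atom 3: C, bond orders sum to 4 (valence 4) → 0 H
  atom 4: C, bond orders sum to 4 (valence 4) → 0 H
  atom 5: C, bond orders sum to 3 (valence 4) → 1 H
  atom 6: C, bond orders sum to 4 (valence 4) → 0 H
  atom 7: O, bond orders sum to 1 (valence 2) → 1 H
  atom 8: C, bond orders sum to 3 (valence 4) → 1 H
  atom 9: C, bond orders sum to 3 (valence 4) → 1 H
  atom 10: C, bond orders sum to 4 (valence 4) → 0 H
  atom 11: C, bond orders sum to 4 (valence 4) → 0 H
  atom 12: C, bond orders sum to 4 (valence 4) → 0 H
  atom 13: O, bond orders sum to 1 (valence 2) → 1 H
  atom 14: O, bond orders sum to 2 (valence 2) → 0 H
  atom 15: C, bond orders sum to 3 (valence 4) → 1 H
  atom 16: C, bond orders sum to 4 (valence 4) → 0 H
  atom 17: C, bond orders sum to 3 (valence 4) → 1 H
  atom 18: C, bond orders sum to 3 (valence 4) → 1 H
  atom 19: C, bond orders sum to 4 (valence 4) → 0 H
  atom 20: N, bond orders sum to 1 (valence 3) → 2 H
  atom 21: O, bond orders sum to 2 (valence 2) → 0 H
Totals → C:15, H:11, N:1, O:5.
In Hill order: C15H11NO5.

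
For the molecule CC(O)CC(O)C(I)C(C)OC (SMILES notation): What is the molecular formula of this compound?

C8H17IO3

Walk through each heavy atom and fill implicit hydrogens from standard valence (C 4, N 3, O 2, S 2, halogen 1):
  atom 1: C, bond orders sum to 1 (valence 4) → 3 H
  atom 2: C, bond orders sum to 3 (valence 4) → 1 H
  atom 3: O, bond orders sum to 1 (valence 2) → 1 H
  atom 4: C, bond orders sum to 2 (valence 4) → 2 H
  atom 5: C, bond orders sum to 3 (valence 4) → 1 H
  atom 6: O, bond orders sum to 1 (valence 2) → 1 H
  atom 7: C, bond orders sum to 3 (valence 4) → 1 H
  atom 8: I (halogen, monovalent) → 0 H
  atom 9: C, bond orders sum to 3 (valence 4) → 1 H
  atom 10: C, bond orders sum to 1 (valence 4) → 3 H
  atom 11: O, bond orders sum to 2 (valence 2) → 0 H
  atom 12: C, bond orders sum to 1 (valence 4) → 3 H
Totals → C:8, H:17, I:1, O:3.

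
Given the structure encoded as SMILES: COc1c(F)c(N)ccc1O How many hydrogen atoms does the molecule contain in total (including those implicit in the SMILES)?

Walk through each heavy atom and fill implicit hydrogens from standard valence (C 4, N 3, O 2, S 2, halogen 1); for lowercase aromatic atoms, an aromatic c carries 1 H when it has two neighbours and 0 H with three, and aromatic n carries 0 H:
  atom 1: C, bond orders sum to 1 (valence 4) → 3 H
  atom 2: O, bond orders sum to 2 (valence 2) → 0 H
  atom 3: aromatic c, 3 neighbours → 0 H
  atom 4: aromatic c, 3 neighbours → 0 H
  atom 5: F (halogen, monovalent) → 0 H
  atom 6: aromatic c, 3 neighbours → 0 H
  atom 7: N, bond orders sum to 1 (valence 3) → 2 H
  atom 8: aromatic c, 2 neighbours → 1 H
  atom 9: aromatic c, 2 neighbours → 1 H
  atom 10: aromatic c, 3 neighbours → 0 H
  atom 11: O, bond orders sum to 1 (valence 2) → 1 H
Total hydrogens: 8.

8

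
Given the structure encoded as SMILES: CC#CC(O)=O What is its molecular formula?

C4H4O2

Walk through each heavy atom and fill implicit hydrogens from standard valence (C 4, N 3, O 2, S 2, halogen 1):
  atom 1: C, bond orders sum to 1 (valence 4) → 3 H
  atom 2: C, bond orders sum to 4 (valence 4) → 0 H
  atom 3: C, bond orders sum to 4 (valence 4) → 0 H
  atom 4: C, bond orders sum to 4 (valence 4) → 0 H
  atom 5: O, bond orders sum to 1 (valence 2) → 1 H
  atom 6: O, bond orders sum to 2 (valence 2) → 0 H
Totals → C:4, H:4, O:2.
In Hill order: C4H4O2.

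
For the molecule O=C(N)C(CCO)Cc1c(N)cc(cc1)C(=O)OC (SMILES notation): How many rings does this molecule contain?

In SMILES, each pair of matching ring-closure digits denotes one ring-closing bond; the number of such bonds equals the number of independent rings.
Ring-closure bonds here: 1.

1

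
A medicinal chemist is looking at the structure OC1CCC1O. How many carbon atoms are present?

4

Count every carbon token in the SMILES (each C, including those in ring-closure positions and inside branches).
Carbon count: 4.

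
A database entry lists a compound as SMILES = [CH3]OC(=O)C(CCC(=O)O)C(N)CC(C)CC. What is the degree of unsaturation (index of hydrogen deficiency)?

Molecular formula: C12H23NO4.
DoU = (2C + 2 + N − H − X) / 2, where X is the halogen count and O/S are ignored.
    = (2·12 + 2 + 1 − 23 − 0) / 2 = 4 / 2 = 2.

2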